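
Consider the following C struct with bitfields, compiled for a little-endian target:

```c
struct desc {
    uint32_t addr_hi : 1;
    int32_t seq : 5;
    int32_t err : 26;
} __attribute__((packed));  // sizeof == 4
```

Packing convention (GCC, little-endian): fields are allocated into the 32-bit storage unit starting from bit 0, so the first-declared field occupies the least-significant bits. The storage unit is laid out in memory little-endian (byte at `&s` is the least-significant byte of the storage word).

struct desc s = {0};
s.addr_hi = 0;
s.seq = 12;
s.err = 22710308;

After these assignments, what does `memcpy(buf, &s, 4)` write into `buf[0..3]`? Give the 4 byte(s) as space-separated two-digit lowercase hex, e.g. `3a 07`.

addr_hi:1 = 0 → 0x0 << 0 → word 0x00000000
seq:5 = 12 → 0xc << 1 → word 0x00000018
err:26 = 22710308 → 0x15a8824 << 6 → word 0x56a20918
word = 0x56a20918 → little-endian bytes:
  [0]=0x18  [1]=0x09  [2]=0xa2  [3]=0x56

18 09 a2 56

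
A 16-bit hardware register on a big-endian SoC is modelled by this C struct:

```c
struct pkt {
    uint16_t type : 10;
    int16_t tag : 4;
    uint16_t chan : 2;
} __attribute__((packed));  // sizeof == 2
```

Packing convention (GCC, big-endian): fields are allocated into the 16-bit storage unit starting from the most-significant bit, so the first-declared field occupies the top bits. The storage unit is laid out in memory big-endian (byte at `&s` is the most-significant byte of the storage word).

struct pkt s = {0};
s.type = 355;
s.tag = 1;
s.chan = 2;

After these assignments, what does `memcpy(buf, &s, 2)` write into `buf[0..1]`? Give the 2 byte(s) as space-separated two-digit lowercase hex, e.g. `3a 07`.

58 c6

[6+:10] type=355 & 0x3ff = 0x163; word=0x58c0
[2+:4] tag=1 & 0xf = 0x1; word=0x58c4
[0+:2] chan=2 & 0x3 = 0x2; word=0x58c6
word = 0x58c6 → big-endian bytes:
  [0]=0x58  [1]=0xc6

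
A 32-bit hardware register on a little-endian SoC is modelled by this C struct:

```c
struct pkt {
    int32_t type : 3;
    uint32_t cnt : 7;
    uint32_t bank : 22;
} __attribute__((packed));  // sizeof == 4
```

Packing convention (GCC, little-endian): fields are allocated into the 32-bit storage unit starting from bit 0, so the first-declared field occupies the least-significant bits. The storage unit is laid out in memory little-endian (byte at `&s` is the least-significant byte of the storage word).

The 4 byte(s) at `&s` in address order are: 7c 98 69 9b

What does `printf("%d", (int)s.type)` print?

[0]=0x7c [1]=0x98 [2]=0x69 [3]=0x9b (little-endian) → word 0x9b69987c
type:3 @ bit 0 → (0x9b69987c>>0)&0x7 = 0x4  ←
cnt:7 @ bit 3 → (0x9b69987c>>3)&0x7f = 0xf
bank:22 @ bit 10 → (0x9b69987c>>10)&0x3fffff = 0x26da66
type signed 3b, MSB=1: 4 - 8 = -4

-4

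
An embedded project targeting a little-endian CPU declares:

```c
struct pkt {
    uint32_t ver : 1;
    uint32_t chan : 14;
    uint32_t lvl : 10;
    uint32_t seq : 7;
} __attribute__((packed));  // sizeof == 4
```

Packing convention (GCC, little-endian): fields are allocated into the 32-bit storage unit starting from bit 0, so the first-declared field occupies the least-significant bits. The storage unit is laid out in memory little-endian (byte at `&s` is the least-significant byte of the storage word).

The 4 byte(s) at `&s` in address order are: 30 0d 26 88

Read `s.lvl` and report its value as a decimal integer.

[0]=0x30 [1]=0x0d [2]=0x26 [3]=0x88 (little-endian) → word 0x88260d30
ver:1 @ bit 0 → (0x88260d30>>0)&0x1 = 0x0
chan:14 @ bit 1 → (0x88260d30>>1)&0x3fff = 0x698
lvl:10 @ bit 15 → (0x88260d30>>15)&0x3ff = 0x4c  ←
seq:7 @ bit 25 → (0x88260d30>>25)&0x7f = 0x44

76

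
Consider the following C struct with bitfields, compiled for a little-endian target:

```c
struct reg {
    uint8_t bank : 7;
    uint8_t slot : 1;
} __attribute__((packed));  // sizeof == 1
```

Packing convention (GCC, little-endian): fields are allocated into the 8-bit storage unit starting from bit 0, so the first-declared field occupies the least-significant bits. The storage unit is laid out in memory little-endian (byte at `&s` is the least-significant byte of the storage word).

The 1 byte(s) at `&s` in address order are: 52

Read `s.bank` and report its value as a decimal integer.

[0]=0x52 (little-endian) → word 0x52
bank [0+:7] = (word>>0) & 0x7f = 82  ←
slot [7+:1] = (word>>7) & 0x1 = 0

82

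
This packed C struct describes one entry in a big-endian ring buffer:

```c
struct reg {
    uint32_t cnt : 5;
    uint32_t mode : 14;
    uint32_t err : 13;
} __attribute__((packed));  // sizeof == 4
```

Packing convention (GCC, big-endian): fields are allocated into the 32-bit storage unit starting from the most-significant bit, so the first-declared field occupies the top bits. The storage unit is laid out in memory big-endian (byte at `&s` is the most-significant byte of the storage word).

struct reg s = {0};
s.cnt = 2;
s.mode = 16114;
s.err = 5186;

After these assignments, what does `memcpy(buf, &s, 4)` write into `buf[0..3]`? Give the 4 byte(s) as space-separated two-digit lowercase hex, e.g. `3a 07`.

cnt:5 = 2 → 0x2 << 27 → word 0x10000000
mode:14 = 16114 → 0x3ef2 << 13 → word 0x17de4000
err:13 = 5186 → 0x1442 << 0 → word 0x17de5442
word = 0x17de5442 → big-endian bytes:
  [0]=0x17  [1]=0xde  [2]=0x54  [3]=0x42

17 de 54 42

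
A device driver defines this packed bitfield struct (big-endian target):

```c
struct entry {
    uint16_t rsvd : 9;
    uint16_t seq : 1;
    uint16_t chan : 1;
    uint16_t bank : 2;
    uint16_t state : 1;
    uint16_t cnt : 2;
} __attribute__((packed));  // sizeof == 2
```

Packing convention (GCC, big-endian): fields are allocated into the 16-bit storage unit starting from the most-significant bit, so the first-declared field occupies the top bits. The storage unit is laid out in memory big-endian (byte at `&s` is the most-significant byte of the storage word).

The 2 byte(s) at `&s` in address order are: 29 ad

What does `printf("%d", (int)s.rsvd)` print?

[0]=0x29 [1]=0xad (big-endian) → word 0x29ad
rsvd [7+:9] = (word>>7) & 0x1ff = 83  ←
seq [6+:1] = (word>>6) & 0x1 = 0
chan [5+:1] = (word>>5) & 0x1 = 1
bank [3+:2] = (word>>3) & 0x3 = 1
state [2+:1] = (word>>2) & 0x1 = 1
cnt [0+:2] = (word>>0) & 0x3 = 1

83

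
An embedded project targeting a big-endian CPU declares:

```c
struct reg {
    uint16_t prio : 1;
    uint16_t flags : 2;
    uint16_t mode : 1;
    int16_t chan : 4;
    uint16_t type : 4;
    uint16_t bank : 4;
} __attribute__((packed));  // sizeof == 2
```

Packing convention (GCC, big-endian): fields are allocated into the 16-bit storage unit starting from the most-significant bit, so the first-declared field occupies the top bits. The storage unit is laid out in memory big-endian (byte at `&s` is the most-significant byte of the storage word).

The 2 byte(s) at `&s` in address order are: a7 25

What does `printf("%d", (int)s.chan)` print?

7

[0]=0xa7 [1]=0x25 (big-endian) → word 0xa725
prio:1 @ bit 15 → (0xa725>>15)&0x1 = 0x1
flags:2 @ bit 13 → (0xa725>>13)&0x3 = 0x1
mode:1 @ bit 12 → (0xa725>>12)&0x1 = 0x0
chan:4 @ bit 8 → (0xa725>>8)&0xf = 0x7  ←
type:4 @ bit 4 → (0xa725>>4)&0xf = 0x2
bank:4 @ bit 0 → (0xa725>>0)&0xf = 0x5
chan signed 4b, MSB=0: value = 7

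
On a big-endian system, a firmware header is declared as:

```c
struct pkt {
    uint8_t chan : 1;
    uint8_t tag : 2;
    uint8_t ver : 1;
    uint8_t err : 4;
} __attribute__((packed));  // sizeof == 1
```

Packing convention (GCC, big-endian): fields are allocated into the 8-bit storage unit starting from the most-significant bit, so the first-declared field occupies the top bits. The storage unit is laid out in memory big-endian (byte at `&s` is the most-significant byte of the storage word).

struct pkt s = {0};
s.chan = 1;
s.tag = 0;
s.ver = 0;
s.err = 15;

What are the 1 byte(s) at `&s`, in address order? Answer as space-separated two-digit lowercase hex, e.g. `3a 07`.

8f

chan (1b) val=1 bits=0x1 at bit 7: 0x80
tag (2b) val=0 bits=0x0 at bit 5: 0x80
ver (1b) val=0 bits=0x0 at bit 4: 0x80
err (4b) val=15 bits=0xf at bit 0: 0x8f
word = 0x8f → big-endian bytes:
  [0]=0x8f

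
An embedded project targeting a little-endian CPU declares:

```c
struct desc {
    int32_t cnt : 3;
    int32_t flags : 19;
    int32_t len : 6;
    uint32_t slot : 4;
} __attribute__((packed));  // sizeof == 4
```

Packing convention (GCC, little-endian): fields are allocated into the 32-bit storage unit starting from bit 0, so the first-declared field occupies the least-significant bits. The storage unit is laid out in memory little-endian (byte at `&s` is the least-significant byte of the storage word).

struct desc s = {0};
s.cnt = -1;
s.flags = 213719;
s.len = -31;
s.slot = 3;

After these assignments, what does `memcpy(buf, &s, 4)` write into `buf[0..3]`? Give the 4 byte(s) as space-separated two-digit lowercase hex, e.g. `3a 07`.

cnt:3 = -1 → 0x7 << 0 → word 0x00000007
flags:19 = 213719 → 0x342d7 << 3 → word 0x001a16bf
len:6 = -31 → 0x21 << 22 → word 0x085a16bf
slot:4 = 3 → 0x3 << 28 → word 0x385a16bf
word = 0x385a16bf → little-endian bytes:
  [0]=0xbf  [1]=0x16  [2]=0x5a  [3]=0x38

bf 16 5a 38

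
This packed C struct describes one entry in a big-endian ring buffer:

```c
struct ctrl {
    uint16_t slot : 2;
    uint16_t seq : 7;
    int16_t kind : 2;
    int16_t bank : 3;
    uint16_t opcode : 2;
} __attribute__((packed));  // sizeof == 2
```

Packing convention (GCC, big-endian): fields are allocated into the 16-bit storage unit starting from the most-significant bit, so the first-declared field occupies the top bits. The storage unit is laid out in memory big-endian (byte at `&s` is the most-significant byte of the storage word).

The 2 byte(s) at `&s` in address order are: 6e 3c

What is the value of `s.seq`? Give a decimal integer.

92

[0]=0x6e [1]=0x3c (big-endian) → word 0x6e3c
slot:2 @ bit 14 → (0x6e3c>>14)&0x3 = 0x1
seq:7 @ bit 7 → (0x6e3c>>7)&0x7f = 0x5c  ←
kind:2 @ bit 5 → (0x6e3c>>5)&0x3 = 0x1
bank:3 @ bit 2 → (0x6e3c>>2)&0x7 = 0x7
opcode:2 @ bit 0 → (0x6e3c>>0)&0x3 = 0x0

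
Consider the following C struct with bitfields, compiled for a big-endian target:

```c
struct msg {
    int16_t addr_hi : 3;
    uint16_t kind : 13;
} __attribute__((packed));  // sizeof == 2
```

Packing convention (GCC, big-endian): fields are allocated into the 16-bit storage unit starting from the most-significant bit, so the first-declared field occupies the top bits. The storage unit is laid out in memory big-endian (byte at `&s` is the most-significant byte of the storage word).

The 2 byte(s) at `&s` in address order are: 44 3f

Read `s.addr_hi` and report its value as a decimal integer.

2

[0]=0x44 [1]=0x3f (big-endian) → word 0x443f
addr_hi:3 @ bit 13 → (0x443f>>13)&0x7 = 0x2  ←
kind:13 @ bit 0 → (0x443f>>0)&0x1fff = 0x43f
addr_hi signed 3b, MSB=0: value = 2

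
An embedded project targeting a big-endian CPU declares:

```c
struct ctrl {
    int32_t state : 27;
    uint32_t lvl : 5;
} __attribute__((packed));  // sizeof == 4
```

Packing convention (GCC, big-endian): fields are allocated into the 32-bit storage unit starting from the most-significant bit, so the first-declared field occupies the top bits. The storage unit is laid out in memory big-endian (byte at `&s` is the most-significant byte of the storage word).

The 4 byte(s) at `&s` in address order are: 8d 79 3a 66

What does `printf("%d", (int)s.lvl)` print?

6

[0]=0x8d [1]=0x79 [2]=0x3a [3]=0x66 (big-endian) → word 0x8d793a66
state:27 @ bit 5 → (0x8d793a66>>5)&0x7ffffff = 0x46bc9d3
lvl:5 @ bit 0 → (0x8d793a66>>0)&0x1f = 0x6  ←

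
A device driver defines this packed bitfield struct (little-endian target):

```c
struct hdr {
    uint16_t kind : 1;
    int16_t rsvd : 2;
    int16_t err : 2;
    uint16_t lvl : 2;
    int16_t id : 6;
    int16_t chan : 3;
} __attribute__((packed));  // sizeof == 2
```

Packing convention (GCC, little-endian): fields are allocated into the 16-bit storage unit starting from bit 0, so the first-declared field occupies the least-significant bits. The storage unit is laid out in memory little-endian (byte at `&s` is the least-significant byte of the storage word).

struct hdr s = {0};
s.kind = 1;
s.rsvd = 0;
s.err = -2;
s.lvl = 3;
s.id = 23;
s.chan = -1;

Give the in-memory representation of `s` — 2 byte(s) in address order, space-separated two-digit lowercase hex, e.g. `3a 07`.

kind:1 = 1 → 0x1 << 0 → word 0x0001
rsvd:2 = 0 → 0x0 << 1 → word 0x0001
err:2 = -2 → 0x2 << 3 → word 0x0011
lvl:2 = 3 → 0x3 << 5 → word 0x0071
id:6 = 23 → 0x17 << 7 → word 0x0bf1
chan:3 = -1 → 0x7 << 13 → word 0xebf1
word = 0xebf1 → little-endian bytes:
  [0]=0xf1  [1]=0xeb

f1 eb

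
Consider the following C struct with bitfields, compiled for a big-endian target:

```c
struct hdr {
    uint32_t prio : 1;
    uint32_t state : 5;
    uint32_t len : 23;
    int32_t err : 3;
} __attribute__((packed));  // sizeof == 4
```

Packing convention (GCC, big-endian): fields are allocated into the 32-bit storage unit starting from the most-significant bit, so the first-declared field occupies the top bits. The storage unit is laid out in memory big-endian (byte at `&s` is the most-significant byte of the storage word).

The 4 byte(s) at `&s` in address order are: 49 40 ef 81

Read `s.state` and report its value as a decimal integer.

18

[0]=0x49 [1]=0x40 [2]=0xef [3]=0x81 (big-endian) → word 0x4940ef81
prio [31+:1] = (word>>31) & 0x1 = 0
state [26+:5] = (word>>26) & 0x1f = 18  ←
len [3+:23] = (word>>3) & 0x7fffff = 2629104
err [0+:3] = (word>>0) & 0x7 = 1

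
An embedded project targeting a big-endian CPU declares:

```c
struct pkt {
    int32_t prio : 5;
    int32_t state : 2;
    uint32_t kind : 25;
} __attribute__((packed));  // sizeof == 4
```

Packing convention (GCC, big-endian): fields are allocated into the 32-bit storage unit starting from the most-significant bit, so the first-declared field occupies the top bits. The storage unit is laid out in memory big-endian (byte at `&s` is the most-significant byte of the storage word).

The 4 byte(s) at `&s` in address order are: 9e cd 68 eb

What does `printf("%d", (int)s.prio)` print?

[0]=0x9e [1]=0xcd [2]=0x68 [3]=0xeb (big-endian) → word 0x9ecd68eb
prio [27+:5] = (word>>27) & 0x1f = 19  ←
state [25+:2] = (word>>25) & 0x3 = 3
kind [0+:25] = (word>>0) & 0x1ffffff = 13461739
prio signed 5b, MSB=1: 19 - 32 = -13

-13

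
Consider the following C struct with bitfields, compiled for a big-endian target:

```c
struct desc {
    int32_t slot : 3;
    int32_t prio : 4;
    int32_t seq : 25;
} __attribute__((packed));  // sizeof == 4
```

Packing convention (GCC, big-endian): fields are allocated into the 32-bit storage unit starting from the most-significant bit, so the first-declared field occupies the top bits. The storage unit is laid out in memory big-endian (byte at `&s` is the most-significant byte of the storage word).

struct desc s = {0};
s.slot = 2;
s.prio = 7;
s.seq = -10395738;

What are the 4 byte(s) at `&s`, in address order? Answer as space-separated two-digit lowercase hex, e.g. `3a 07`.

slot:3 = 2 → 0x2 << 29 → word 0x40000000
prio:4 = 7 → 0x7 << 25 → word 0x4e000000
seq:25 = -10395738 → 0x1615fa6 << 0 → word 0x4f615fa6
word = 0x4f615fa6 → big-endian bytes:
  [0]=0x4f  [1]=0x61  [2]=0x5f  [3]=0xa6

4f 61 5f a6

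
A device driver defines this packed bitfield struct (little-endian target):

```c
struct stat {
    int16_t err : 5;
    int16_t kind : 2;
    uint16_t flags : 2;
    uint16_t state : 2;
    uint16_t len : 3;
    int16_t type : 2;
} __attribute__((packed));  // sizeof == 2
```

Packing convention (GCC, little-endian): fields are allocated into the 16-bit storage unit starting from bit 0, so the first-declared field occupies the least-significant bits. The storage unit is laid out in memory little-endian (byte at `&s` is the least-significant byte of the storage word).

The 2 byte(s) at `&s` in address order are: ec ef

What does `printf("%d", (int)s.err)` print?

12

[0]=0xec [1]=0xef (little-endian) → word 0xefec
err [0+:5] = (word>>0) & 0x1f = 12  ←
kind [5+:2] = (word>>5) & 0x3 = 3
flags [7+:2] = (word>>7) & 0x3 = 3
state [9+:2] = (word>>9) & 0x3 = 3
len [11+:3] = (word>>11) & 0x7 = 5
type [14+:2] = (word>>14) & 0x3 = 3
err signed 5b, MSB=0: value = 12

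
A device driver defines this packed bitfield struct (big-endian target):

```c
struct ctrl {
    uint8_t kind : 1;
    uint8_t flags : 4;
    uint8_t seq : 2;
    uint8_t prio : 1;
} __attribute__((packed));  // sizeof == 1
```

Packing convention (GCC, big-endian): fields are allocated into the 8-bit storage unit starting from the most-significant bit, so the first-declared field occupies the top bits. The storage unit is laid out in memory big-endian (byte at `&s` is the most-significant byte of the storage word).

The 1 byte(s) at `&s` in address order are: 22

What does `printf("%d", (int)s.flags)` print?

4

[0]=0x22 (big-endian) → word 0x22
kind [7+:1] = (word>>7) & 0x1 = 0
flags [3+:4] = (word>>3) & 0xf = 4  ←
seq [1+:2] = (word>>1) & 0x3 = 1
prio [0+:1] = (word>>0) & 0x1 = 0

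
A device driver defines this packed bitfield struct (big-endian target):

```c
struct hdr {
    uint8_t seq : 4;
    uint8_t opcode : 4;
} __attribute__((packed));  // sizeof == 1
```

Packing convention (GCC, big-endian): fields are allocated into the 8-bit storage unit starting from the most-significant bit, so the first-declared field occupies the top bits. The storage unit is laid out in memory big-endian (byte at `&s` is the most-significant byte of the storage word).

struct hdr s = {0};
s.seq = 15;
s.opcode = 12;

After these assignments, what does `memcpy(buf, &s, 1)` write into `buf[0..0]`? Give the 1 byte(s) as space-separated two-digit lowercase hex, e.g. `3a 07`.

fc

seq (4b) val=15 bits=0xf at bit 4: 0xf0
opcode (4b) val=12 bits=0xc at bit 0: 0xfc
word = 0xfc → big-endian bytes:
  [0]=0xfc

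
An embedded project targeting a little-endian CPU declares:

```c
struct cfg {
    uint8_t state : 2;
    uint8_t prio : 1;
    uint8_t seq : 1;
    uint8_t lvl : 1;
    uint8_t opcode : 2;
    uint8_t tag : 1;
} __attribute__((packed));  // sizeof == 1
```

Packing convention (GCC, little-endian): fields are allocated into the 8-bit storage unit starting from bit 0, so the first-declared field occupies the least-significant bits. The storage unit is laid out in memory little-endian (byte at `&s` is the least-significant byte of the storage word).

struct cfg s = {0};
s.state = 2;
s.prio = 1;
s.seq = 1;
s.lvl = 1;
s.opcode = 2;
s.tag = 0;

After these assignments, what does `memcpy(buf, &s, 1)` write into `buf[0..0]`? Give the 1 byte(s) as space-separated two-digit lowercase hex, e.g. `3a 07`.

state:2 = 2 → 0x2 << 0 → word 0x02
prio:1 = 1 → 0x1 << 2 → word 0x06
seq:1 = 1 → 0x1 << 3 → word 0x0e
lvl:1 = 1 → 0x1 << 4 → word 0x1e
opcode:2 = 2 → 0x2 << 5 → word 0x5e
tag:1 = 0 → 0x0 << 7 → word 0x5e
word = 0x5e → little-endian bytes:
  [0]=0x5e

5e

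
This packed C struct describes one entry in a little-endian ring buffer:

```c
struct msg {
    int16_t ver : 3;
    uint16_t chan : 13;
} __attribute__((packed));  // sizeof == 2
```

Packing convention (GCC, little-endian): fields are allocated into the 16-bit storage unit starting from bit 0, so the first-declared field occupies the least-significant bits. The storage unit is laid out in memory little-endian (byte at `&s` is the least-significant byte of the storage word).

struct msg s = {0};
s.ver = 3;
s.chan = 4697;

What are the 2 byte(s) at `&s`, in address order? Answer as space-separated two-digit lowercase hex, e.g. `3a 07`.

ver (3b) val=3 bits=0x3 at bit 0: 0x0003
chan (13b) val=4697 bits=0x1259 at bit 3: 0x92cb
word = 0x92cb → little-endian bytes:
  [0]=0xcb  [1]=0x92

cb 92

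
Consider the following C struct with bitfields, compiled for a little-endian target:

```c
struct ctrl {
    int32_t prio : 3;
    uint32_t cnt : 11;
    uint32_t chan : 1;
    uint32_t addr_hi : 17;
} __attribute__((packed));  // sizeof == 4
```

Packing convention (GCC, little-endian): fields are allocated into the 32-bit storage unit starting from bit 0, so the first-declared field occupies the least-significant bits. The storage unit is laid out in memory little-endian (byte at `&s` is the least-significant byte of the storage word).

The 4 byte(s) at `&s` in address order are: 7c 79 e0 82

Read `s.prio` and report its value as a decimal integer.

-4

[0]=0x7c [1]=0x79 [2]=0xe0 [3]=0x82 (little-endian) → word 0x82e0797c
prio:3 @ bit 0 → (0x82e0797c>>0)&0x7 = 0x4  ←
cnt:11 @ bit 3 → (0x82e0797c>>3)&0x7ff = 0x72f
chan:1 @ bit 14 → (0x82e0797c>>14)&0x1 = 0x1
addr_hi:17 @ bit 15 → (0x82e0797c>>15)&0x1ffff = 0x105c0
prio signed 3b, MSB=1: 4 - 8 = -4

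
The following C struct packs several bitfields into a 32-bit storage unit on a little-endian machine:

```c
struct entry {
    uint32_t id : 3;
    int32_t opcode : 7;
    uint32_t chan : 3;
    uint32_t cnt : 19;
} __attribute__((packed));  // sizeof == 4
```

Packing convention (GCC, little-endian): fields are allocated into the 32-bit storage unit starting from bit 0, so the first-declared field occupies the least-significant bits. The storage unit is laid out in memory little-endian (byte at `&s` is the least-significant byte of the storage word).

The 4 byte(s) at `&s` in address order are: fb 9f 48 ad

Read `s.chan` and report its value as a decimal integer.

[0]=0xfb [1]=0x9f [2]=0x48 [3]=0xad (little-endian) → word 0xad489ffb
id:3 @ bit 0 → (0xad489ffb>>0)&0x7 = 0x3
opcode:7 @ bit 3 → (0xad489ffb>>3)&0x7f = 0x7f
chan:3 @ bit 10 → (0xad489ffb>>10)&0x7 = 0x7  ←
cnt:19 @ bit 13 → (0xad489ffb>>13)&0x7ffff = 0x56a44

7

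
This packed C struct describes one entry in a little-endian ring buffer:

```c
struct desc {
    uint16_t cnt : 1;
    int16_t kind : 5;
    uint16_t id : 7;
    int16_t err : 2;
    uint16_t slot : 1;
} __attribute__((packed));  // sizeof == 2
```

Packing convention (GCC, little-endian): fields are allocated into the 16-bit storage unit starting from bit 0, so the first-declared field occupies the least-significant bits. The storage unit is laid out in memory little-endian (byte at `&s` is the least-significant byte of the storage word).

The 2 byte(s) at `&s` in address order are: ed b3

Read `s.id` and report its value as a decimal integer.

79

[0]=0xed [1]=0xb3 (little-endian) → word 0xb3ed
cnt [0+:1] = (word>>0) & 0x1 = 1
kind [1+:5] = (word>>1) & 0x1f = 22
id [6+:7] = (word>>6) & 0x7f = 79  ←
err [13+:2] = (word>>13) & 0x3 = 1
slot [15+:1] = (word>>15) & 0x1 = 1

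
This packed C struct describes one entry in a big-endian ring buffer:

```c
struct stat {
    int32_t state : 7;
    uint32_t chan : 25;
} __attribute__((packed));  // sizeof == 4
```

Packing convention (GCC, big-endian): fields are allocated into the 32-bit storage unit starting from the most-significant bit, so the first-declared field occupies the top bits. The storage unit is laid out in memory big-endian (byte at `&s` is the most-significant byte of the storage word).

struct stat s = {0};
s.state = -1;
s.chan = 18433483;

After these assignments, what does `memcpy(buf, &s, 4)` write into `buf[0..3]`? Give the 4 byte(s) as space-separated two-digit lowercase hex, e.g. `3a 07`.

ff 19 45 cb

state (7b) val=-1 bits=0x7f at bit 25: 0xfe000000
chan (25b) val=18433483 bits=0x11945cb at bit 0: 0xff1945cb
word = 0xff1945cb → big-endian bytes:
  [0]=0xff  [1]=0x19  [2]=0x45  [3]=0xcb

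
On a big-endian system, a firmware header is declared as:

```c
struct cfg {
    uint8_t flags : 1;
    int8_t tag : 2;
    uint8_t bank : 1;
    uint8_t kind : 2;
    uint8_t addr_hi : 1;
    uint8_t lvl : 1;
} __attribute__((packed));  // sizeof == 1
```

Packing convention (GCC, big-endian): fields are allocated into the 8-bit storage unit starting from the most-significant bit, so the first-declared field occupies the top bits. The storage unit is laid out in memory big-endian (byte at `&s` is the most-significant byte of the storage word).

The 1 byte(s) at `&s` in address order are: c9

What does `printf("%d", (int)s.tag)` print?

-2

[0]=0xc9 (big-endian) → word 0xc9
flags:1 @ bit 7 → (0xc9>>7)&0x1 = 0x1
tag:2 @ bit 5 → (0xc9>>5)&0x3 = 0x2  ←
bank:1 @ bit 4 → (0xc9>>4)&0x1 = 0x0
kind:2 @ bit 2 → (0xc9>>2)&0x3 = 0x2
addr_hi:1 @ bit 1 → (0xc9>>1)&0x1 = 0x0
lvl:1 @ bit 0 → (0xc9>>0)&0x1 = 0x1
tag signed 2b, MSB=1: 2 - 4 = -2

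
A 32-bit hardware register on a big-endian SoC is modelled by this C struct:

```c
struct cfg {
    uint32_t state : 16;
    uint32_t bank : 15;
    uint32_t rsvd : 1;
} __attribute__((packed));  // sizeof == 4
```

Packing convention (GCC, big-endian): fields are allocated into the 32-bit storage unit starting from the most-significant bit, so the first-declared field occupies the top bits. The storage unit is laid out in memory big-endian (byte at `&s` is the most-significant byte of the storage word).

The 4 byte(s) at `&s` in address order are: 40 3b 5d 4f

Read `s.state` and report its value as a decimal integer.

16443

[0]=0x40 [1]=0x3b [2]=0x5d [3]=0x4f (big-endian) → word 0x403b5d4f
state [16+:16] = (word>>16) & 0xffff = 16443  ←
bank [1+:15] = (word>>1) & 0x7fff = 11943
rsvd [0+:1] = (word>>0) & 0x1 = 1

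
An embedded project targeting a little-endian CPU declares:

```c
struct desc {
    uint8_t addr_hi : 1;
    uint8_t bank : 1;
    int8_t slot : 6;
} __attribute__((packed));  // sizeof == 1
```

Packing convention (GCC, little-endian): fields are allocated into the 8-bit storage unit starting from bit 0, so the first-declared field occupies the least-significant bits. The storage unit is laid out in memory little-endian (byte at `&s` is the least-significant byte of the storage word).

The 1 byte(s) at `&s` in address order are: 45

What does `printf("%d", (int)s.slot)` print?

17

[0]=0x45 (little-endian) → word 0x45
addr_hi:1 @ bit 0 → (0x45>>0)&0x1 = 0x1
bank:1 @ bit 1 → (0x45>>1)&0x1 = 0x0
slot:6 @ bit 2 → (0x45>>2)&0x3f = 0x11  ←
slot signed 6b, MSB=0: value = 17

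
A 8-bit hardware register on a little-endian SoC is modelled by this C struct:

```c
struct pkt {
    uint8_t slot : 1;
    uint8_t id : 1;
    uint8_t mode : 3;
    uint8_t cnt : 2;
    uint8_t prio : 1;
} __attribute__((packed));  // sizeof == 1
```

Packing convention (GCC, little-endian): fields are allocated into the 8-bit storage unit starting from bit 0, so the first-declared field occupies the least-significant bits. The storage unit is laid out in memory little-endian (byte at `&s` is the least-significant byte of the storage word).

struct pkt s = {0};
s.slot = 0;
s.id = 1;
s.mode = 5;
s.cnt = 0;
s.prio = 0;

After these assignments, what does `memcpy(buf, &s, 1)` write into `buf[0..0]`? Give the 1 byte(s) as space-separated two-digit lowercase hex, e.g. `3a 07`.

16

[0+:1] slot=0 & 0x1 = 0x0; word=0x00
[1+:1] id=1 & 0x1 = 0x1; word=0x02
[2+:3] mode=5 & 0x7 = 0x5; word=0x16
[5+:2] cnt=0 & 0x3 = 0x0; word=0x16
[7+:1] prio=0 & 0x1 = 0x0; word=0x16
word = 0x16 → little-endian bytes:
  [0]=0x16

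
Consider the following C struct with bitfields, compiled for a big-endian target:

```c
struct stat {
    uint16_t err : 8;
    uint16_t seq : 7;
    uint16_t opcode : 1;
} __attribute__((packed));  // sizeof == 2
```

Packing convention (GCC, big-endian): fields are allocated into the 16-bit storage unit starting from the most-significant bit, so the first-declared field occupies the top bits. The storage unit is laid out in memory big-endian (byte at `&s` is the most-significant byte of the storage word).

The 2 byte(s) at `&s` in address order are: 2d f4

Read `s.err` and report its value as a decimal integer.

45

[0]=0x2d [1]=0xf4 (big-endian) → word 0x2df4
err [8+:8] = (word>>8) & 0xff = 45  ←
seq [1+:7] = (word>>1) & 0x7f = 122
opcode [0+:1] = (word>>0) & 0x1 = 0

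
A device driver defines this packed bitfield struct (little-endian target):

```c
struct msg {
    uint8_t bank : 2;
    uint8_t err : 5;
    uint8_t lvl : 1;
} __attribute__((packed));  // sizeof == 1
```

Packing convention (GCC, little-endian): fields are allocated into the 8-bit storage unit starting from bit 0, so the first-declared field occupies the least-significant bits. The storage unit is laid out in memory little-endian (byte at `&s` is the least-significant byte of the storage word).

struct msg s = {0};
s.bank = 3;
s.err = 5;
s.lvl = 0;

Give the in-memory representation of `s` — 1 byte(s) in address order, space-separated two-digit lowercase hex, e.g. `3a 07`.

bank:2 = 3 → 0x3 << 0 → word 0x03
err:5 = 5 → 0x5 << 2 → word 0x17
lvl:1 = 0 → 0x0 << 7 → word 0x17
word = 0x17 → little-endian bytes:
  [0]=0x17

17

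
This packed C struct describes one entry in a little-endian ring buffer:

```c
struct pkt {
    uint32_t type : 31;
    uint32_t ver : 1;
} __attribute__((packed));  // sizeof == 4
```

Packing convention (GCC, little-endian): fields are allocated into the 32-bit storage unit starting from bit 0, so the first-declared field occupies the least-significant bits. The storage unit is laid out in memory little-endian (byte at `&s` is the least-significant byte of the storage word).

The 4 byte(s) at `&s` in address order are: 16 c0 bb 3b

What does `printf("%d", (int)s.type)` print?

1002160150

[0]=0x16 [1]=0xc0 [2]=0xbb [3]=0x3b (little-endian) → word 0x3bbbc016
type [0+:31] = (word>>0) & 0x7fffffff = 1002160150  ←
ver [31+:1] = (word>>31) & 0x1 = 0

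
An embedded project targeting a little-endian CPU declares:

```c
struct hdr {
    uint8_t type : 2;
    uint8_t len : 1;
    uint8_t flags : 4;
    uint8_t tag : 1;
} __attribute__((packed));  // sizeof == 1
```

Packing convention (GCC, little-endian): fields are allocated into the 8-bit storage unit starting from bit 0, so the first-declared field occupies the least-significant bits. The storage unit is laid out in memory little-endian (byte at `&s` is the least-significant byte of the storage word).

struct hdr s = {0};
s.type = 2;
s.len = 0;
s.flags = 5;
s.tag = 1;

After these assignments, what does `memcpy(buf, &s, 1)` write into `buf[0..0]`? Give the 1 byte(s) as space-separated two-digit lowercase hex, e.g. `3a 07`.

type (2b) val=2 bits=0x2 at bit 0: 0x02
len (1b) val=0 bits=0x0 at bit 2: 0x02
flags (4b) val=5 bits=0x5 at bit 3: 0x2a
tag (1b) val=1 bits=0x1 at bit 7: 0xaa
word = 0xaa → little-endian bytes:
  [0]=0xaa

aa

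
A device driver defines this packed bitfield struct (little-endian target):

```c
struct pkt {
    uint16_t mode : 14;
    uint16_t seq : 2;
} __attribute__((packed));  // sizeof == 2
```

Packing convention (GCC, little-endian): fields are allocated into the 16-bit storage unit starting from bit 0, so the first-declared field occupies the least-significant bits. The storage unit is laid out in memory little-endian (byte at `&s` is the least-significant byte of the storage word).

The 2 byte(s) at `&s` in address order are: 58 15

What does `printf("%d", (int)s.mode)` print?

5464

[0]=0x58 [1]=0x15 (little-endian) → word 0x1558
mode [0+:14] = (word>>0) & 0x3fff = 5464  ←
seq [14+:2] = (word>>14) & 0x3 = 0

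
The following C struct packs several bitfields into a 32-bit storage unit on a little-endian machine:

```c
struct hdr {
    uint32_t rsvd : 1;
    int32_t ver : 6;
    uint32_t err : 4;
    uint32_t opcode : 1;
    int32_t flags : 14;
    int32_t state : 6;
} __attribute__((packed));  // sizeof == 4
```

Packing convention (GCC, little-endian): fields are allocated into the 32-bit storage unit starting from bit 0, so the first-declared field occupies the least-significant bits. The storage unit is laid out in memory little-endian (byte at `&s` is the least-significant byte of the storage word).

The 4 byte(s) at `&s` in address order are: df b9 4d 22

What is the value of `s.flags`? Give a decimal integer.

[0]=0xdf [1]=0xb9 [2]=0x4d [3]=0x22 (little-endian) → word 0x224db9df
rsvd:1 @ bit 0 → (0x224db9df>>0)&0x1 = 0x1
ver:6 @ bit 1 → (0x224db9df>>1)&0x3f = 0x2f
err:4 @ bit 7 → (0x224db9df>>7)&0xf = 0x3
opcode:1 @ bit 11 → (0x224db9df>>11)&0x1 = 0x1
flags:14 @ bit 12 → (0x224db9df>>12)&0x3fff = 0x24db  ←
state:6 @ bit 26 → (0x224db9df>>26)&0x3f = 0x8
flags signed 14b, MSB=1: 9435 - 16384 = -6949

-6949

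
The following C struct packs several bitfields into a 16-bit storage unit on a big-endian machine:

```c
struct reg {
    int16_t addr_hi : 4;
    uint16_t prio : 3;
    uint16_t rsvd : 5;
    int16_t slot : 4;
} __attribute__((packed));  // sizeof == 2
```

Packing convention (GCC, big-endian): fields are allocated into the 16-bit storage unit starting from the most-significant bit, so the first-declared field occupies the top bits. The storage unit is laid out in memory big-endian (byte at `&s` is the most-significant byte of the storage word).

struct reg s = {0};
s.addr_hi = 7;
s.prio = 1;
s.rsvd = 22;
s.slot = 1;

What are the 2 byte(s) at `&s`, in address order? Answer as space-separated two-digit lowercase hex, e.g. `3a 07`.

addr_hi (4b) val=7 bits=0x7 at bit 12: 0x7000
prio (3b) val=1 bits=0x1 at bit 9: 0x7200
rsvd (5b) val=22 bits=0x16 at bit 4: 0x7360
slot (4b) val=1 bits=0x1 at bit 0: 0x7361
word = 0x7361 → big-endian bytes:
  [0]=0x73  [1]=0x61

73 61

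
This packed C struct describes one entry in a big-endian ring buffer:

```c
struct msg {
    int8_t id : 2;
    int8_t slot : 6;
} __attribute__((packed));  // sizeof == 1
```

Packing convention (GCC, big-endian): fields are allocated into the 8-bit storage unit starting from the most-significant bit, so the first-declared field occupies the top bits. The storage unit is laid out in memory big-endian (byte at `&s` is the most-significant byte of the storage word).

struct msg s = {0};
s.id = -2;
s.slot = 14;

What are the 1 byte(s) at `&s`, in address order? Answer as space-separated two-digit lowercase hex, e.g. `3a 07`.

8e

id:2 = -2 → 0x2 << 6 → word 0x80
slot:6 = 14 → 0xe << 0 → word 0x8e
word = 0x8e → big-endian bytes:
  [0]=0x8e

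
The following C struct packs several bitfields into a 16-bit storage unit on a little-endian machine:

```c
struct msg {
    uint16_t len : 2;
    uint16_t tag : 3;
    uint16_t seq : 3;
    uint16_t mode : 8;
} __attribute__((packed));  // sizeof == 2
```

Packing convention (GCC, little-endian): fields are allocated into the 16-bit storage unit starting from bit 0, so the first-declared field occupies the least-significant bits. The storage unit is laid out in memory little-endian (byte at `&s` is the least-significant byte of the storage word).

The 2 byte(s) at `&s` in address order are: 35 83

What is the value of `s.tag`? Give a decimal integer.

[0]=0x35 [1]=0x83 (little-endian) → word 0x8335
len:2 @ bit 0 → (0x8335>>0)&0x3 = 0x1
tag:3 @ bit 2 → (0x8335>>2)&0x7 = 0x5  ←
seq:3 @ bit 5 → (0x8335>>5)&0x7 = 0x1
mode:8 @ bit 8 → (0x8335>>8)&0xff = 0x83

5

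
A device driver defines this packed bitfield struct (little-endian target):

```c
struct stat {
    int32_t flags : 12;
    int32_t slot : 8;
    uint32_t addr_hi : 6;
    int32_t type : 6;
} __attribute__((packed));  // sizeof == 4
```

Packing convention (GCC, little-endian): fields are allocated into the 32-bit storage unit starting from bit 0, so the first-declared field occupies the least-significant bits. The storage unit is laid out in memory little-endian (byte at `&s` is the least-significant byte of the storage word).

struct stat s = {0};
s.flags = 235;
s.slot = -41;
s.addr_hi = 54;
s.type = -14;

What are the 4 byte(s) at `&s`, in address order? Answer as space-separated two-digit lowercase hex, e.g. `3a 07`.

eb 70 6d cb

flags:12 = 235 → 0xeb << 0 → word 0x000000eb
slot:8 = -41 → 0xd7 << 12 → word 0x000d70eb
addr_hi:6 = 54 → 0x36 << 20 → word 0x036d70eb
type:6 = -14 → 0x32 << 26 → word 0xcb6d70eb
word = 0xcb6d70eb → little-endian bytes:
  [0]=0xeb  [1]=0x70  [2]=0x6d  [3]=0xcb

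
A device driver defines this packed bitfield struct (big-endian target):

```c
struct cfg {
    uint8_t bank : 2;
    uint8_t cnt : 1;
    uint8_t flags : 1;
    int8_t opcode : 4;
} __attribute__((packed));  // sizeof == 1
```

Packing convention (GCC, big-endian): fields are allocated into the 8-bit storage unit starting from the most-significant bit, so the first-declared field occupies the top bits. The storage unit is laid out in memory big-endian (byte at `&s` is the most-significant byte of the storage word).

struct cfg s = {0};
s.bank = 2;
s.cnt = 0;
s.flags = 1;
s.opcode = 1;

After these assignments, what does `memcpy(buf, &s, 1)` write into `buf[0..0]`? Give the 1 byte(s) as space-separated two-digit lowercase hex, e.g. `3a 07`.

91

bank (2b) val=2 bits=0x2 at bit 6: 0x80
cnt (1b) val=0 bits=0x0 at bit 5: 0x80
flags (1b) val=1 bits=0x1 at bit 4: 0x90
opcode (4b) val=1 bits=0x1 at bit 0: 0x91
word = 0x91 → big-endian bytes:
  [0]=0x91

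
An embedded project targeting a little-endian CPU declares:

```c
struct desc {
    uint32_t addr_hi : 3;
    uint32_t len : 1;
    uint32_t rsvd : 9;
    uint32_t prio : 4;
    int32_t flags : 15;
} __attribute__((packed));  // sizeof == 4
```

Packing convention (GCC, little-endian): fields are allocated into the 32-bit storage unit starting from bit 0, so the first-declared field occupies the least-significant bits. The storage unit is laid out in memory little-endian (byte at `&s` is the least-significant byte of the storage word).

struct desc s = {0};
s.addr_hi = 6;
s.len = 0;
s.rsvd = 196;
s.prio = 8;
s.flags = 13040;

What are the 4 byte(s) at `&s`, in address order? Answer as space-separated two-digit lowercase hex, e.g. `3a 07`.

addr_hi:3 = 6 → 0x6 << 0 → word 0x00000006
len:1 = 0 → 0x0 << 3 → word 0x00000006
rsvd:9 = 196 → 0xc4 << 4 → word 0x00000c46
prio:4 = 8 → 0x8 << 13 → word 0x00010c46
flags:15 = 13040 → 0x32f0 << 17 → word 0x65e10c46
word = 0x65e10c46 → little-endian bytes:
  [0]=0x46  [1]=0x0c  [2]=0xe1  [3]=0x65

46 0c e1 65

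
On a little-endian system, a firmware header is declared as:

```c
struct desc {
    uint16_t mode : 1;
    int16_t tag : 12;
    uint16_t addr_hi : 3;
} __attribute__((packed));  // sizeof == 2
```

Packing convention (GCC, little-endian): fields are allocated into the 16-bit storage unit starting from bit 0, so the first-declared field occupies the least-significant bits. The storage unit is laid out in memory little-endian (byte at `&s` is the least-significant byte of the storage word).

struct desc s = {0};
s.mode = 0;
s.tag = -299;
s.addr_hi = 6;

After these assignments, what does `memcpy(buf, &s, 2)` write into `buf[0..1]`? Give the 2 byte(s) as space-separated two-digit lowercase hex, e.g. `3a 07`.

mode (1b) val=0 bits=0x0 at bit 0: 0x0000
tag (12b) val=-299 bits=0xed5 at bit 1: 0x1daa
addr_hi (3b) val=6 bits=0x6 at bit 13: 0xddaa
word = 0xddaa → little-endian bytes:
  [0]=0xaa  [1]=0xdd

aa dd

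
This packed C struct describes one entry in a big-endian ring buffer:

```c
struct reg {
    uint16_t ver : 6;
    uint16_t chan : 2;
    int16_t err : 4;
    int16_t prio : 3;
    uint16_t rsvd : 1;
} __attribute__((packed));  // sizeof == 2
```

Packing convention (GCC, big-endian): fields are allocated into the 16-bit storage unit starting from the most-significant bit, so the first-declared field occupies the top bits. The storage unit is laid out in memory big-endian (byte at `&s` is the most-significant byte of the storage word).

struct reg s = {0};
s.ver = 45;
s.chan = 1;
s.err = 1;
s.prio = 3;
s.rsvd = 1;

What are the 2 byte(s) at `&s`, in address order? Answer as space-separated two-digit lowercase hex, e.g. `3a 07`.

ver (6b) val=45 bits=0x2d at bit 10: 0xb400
chan (2b) val=1 bits=0x1 at bit 8: 0xb500
err (4b) val=1 bits=0x1 at bit 4: 0xb510
prio (3b) val=3 bits=0x3 at bit 1: 0xb516
rsvd (1b) val=1 bits=0x1 at bit 0: 0xb517
word = 0xb517 → big-endian bytes:
  [0]=0xb5  [1]=0x17

b5 17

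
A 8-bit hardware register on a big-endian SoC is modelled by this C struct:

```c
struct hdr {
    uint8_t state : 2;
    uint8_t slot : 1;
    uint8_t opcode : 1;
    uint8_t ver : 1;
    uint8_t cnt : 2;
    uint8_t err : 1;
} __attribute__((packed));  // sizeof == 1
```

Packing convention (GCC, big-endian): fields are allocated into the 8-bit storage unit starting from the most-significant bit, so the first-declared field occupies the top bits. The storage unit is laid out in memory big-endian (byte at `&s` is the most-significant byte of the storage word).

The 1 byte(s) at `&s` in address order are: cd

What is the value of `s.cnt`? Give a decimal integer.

[0]=0xcd (big-endian) → word 0xcd
state [6+:2] = (word>>6) & 0x3 = 3
slot [5+:1] = (word>>5) & 0x1 = 0
opcode [4+:1] = (word>>4) & 0x1 = 0
ver [3+:1] = (word>>3) & 0x1 = 1
cnt [1+:2] = (word>>1) & 0x3 = 2  ←
err [0+:1] = (word>>0) & 0x1 = 1

2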